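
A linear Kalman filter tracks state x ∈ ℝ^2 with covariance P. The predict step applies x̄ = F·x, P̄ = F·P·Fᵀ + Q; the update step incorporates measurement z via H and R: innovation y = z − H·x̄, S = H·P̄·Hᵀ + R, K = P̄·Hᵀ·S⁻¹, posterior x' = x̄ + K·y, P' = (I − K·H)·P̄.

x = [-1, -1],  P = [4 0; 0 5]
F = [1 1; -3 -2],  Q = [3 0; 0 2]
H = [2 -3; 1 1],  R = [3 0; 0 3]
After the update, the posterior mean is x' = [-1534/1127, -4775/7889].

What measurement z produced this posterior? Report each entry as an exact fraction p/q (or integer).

x̄ = F·x = [-2, 5]
P̄ = F·P·Fᵀ + Q = [12 -22; -22 58]
S = H·P̄·Hᵀ + R = [837 -128; -128 29]
K = P̄·Hᵀ·S⁻¹ = [190/1127 450/1127; -1714/7889 2228/7889]
x' − x̄ = [720/1127, -44220/7889] = K·y
y = (KᵀK)⁻¹·Kᵀ·(x' − x̄) = [18, -6]
z = y + H·x̄ = [18, -6] + [-19, 3] = [-1, -3]

z = [-1, -3]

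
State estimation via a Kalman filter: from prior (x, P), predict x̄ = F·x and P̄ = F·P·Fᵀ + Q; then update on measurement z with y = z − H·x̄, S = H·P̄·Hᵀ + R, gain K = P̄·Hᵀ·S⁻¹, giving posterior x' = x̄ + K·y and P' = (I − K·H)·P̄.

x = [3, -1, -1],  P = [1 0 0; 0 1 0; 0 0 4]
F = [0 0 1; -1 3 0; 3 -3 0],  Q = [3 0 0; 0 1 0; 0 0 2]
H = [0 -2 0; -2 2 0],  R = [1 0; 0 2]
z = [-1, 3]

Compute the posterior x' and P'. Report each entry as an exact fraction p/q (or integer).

x' = [-788/697, 251/697, 3528/697]
P' = [469/697 154/697 -168/697; 154/697 165/697 -180/697; -168/697 -180/697 5012/697]

x̄ = F·x = [-1, -6, 12]
P̄ = F·P·Fᵀ + Q = [7 0 0; 0 11 -12; 0 -12 20]
y = z − H·x̄ = [-13, 13]
S = H·P̄·Hᵀ + R = [45 -44; -44 74]
K = P̄·Hᵀ·S⁻¹ = [-308/697 -315/697; -330/697 11/697; 360/697 -12/697]
x' = x̄ + K·y = [-788/697, 251/697, 3528/697]
P' = (I − K·H)·P̄ = [469/697 154/697 -168/697; 154/697 165/697 -180/697; -168/697 -180/697 5012/697]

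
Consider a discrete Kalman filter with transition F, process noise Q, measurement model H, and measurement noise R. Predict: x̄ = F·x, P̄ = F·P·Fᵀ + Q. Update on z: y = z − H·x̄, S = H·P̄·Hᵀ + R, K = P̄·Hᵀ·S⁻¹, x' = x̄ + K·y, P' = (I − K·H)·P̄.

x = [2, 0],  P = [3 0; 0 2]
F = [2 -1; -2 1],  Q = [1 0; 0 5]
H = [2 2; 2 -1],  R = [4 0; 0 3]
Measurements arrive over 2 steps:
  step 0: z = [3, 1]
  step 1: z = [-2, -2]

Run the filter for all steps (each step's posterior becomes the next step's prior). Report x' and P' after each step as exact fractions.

step 0: x̄ = F·x = [4, -4]
step 0: P̄ = F·P·Fᵀ + Q = [15 -14; -14 19]
step 0: y = z − H·x̄ = [3, -11]
step 0: S = H·P̄·Hᵀ + R = [28 -6; -6 138]
step 0: K = P̄·Hᵀ·S⁻¹ = [45/319 311/957; 183/638 -314/957]
step 0: x' = x̄ + K·y = [28/33, 31/66]
step 0: P' = (I − K·H)·P̄ = [401/957 -131/957; -131/957 680/957]
step 1: x̄ = F·x = [27/22, -27/22]
step 1: P̄ = F·P·Fᵀ + Q = [1255/319 -936/319; -936/319 2531/319]
step 1: y = z − H·x̄ = [-2, -125/22]
step 1: S = H·P̄·Hᵀ + R = [28 -6; -6 12252/319]
step 1: K = P̄·Hᵀ·S⁻¹ = [3765/27631 25079/82893; 16017/55262 -26036/82893]
step 1: x' = x̄ + K·y = [-63352/82893, -3703/165786]
step 1: P' = (I − K·H)·P̄ = [32609/82893 -10019/82893; -10019/82893 58070/82893]

step 0: x' = [28/33, 31/66], P' = [401/957 -131/957; -131/957 680/957]
step 1: x' = [-63352/82893, -3703/165786], P' = [32609/82893 -10019/82893; -10019/82893 58070/82893]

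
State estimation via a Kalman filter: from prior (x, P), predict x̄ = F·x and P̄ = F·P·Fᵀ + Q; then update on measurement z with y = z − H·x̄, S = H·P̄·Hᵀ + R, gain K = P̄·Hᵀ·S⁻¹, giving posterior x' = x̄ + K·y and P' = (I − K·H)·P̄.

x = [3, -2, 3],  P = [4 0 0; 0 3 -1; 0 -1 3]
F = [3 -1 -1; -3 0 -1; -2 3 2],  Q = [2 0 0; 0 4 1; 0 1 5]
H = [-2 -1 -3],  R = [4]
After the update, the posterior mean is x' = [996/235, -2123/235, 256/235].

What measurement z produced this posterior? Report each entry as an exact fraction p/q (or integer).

z = [-3]

x̄ = F·x = [8, -12, -6]
P̄ = F·P·Fᵀ + Q = [42 -34 -34; -34 43 22; -34 22 48]
S = H·P̄·Hᵀ + R = [235]
K = P̄·Hᵀ·S⁻¹ = [52/235; -41/235; -98/235]
x' − x̄ = [-884/235, 697/235, 1666/235] = K·y
y = (KᵀK)⁻¹·Kᵀ·(x' − x̄) = [-17]
z = y + H·x̄ = [-17] + [14] = [-3]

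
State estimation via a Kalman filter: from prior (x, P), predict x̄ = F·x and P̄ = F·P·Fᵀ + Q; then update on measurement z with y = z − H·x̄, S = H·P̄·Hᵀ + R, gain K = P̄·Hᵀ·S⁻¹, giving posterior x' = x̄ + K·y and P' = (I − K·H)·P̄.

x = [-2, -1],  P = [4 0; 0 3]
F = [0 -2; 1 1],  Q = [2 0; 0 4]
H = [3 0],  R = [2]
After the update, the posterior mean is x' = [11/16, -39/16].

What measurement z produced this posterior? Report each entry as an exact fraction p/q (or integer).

z = [2]

x̄ = F·x = [2, -3]
P̄ = F·P·Fᵀ + Q = [14 -6; -6 11]
S = H·P̄·Hᵀ + R = [128]
K = P̄·Hᵀ·S⁻¹ = [21/64; -9/64]
x' − x̄ = [-21/16, 9/16] = K·y
y = (KᵀK)⁻¹·Kᵀ·(x' − x̄) = [-4]
z = y + H·x̄ = [-4] + [6] = [2]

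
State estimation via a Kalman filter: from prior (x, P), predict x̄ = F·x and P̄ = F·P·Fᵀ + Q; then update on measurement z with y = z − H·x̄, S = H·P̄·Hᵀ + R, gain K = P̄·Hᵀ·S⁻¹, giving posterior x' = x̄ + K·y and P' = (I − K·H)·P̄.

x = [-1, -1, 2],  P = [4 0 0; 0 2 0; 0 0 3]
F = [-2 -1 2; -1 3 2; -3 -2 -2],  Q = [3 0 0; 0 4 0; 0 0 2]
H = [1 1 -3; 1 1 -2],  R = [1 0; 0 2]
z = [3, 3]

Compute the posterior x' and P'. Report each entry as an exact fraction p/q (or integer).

x̄ = F·x = [7, 2, 1]
P̄ = F·P·Fᵀ + Q = [33 14 16; 14 38 -12; 16 -12 58]
y = z − H·x̄ = [-3, -4]
S = H·P̄·Hᵀ + R = [598 427; 427 317]
K = P̄·Hᵀ·S⁻¹ = [-6722/7237 9397/7237; -4556/7237 7872/7237; -6066/7237 5614/7237]
x' = x̄ + K·y = [33237/7237, -3346/7237, 2979/7237]
P' = (I − K·H)·P̄ = [91144/7237 -21318/7237 25516/7237; -21318/7237 77662/7237 20300/7237; 25516/7237 20300/7237 17294/7237]

x' = [33237/7237, -3346/7237, 2979/7237]
P' = [91144/7237 -21318/7237 25516/7237; -21318/7237 77662/7237 20300/7237; 25516/7237 20300/7237 17294/7237]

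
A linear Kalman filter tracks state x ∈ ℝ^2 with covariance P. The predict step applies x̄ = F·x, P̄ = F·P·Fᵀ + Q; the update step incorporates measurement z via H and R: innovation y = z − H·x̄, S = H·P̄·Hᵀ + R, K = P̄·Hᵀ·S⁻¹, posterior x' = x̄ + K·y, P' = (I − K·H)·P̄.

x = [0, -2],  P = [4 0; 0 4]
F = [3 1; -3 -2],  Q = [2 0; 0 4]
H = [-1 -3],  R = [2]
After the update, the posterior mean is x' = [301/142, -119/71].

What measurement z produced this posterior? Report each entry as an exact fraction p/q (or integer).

x̄ = F·x = [-2, 4]
P̄ = F·P·Fᵀ + Q = [42 -44; -44 56]
S = H·P̄·Hᵀ + R = [284]
K = P̄·Hᵀ·S⁻¹ = [45/142; -31/71]
x' − x̄ = [585/142, -403/71] = K·y
y = (KᵀK)⁻¹·Kᵀ·(x' − x̄) = [13]
z = y + H·x̄ = [13] + [-10] = [3]

z = [3]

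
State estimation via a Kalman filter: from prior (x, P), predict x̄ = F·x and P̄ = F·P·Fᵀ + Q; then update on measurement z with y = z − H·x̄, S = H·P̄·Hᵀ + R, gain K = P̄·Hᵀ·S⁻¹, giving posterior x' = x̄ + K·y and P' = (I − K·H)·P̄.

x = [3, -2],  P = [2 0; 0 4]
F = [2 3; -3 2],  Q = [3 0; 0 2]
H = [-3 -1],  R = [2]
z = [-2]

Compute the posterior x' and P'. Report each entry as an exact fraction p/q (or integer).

x̄ = F·x = [0, -13]
P̄ = F·P·Fᵀ + Q = [47 12; 12 36]
y = z − H·x̄ = [-15]
S = H·P̄·Hᵀ + R = [533]
K = P̄·Hᵀ·S⁻¹ = [-153/533; -72/533]
x' = x̄ + K·y = [2295/533, -5849/533]
P' = (I − K·H)·P̄ = [1642/533 -4620/533; -4620/533 14004/533]

x' = [2295/533, -5849/533]
P' = [1642/533 -4620/533; -4620/533 14004/533]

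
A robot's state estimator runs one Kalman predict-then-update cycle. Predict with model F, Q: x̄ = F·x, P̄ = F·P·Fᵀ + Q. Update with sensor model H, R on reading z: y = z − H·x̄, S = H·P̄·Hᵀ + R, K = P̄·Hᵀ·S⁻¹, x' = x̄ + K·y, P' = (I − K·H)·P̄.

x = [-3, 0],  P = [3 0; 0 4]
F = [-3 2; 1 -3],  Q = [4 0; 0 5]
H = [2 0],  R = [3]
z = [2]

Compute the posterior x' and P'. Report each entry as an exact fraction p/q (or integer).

x̄ = F·x = [9, -3]
P̄ = F·P·Fᵀ + Q = [47 -33; -33 44]
y = z − H·x̄ = [-16]
S = H·P̄·Hᵀ + R = [191]
K = P̄·Hᵀ·S⁻¹ = [94/191; -66/191]
x' = x̄ + K·y = [215/191, 483/191]
P' = (I − K·H)·P̄ = [141/191 -99/191; -99/191 4048/191]

x' = [215/191, 483/191]
P' = [141/191 -99/191; -99/191 4048/191]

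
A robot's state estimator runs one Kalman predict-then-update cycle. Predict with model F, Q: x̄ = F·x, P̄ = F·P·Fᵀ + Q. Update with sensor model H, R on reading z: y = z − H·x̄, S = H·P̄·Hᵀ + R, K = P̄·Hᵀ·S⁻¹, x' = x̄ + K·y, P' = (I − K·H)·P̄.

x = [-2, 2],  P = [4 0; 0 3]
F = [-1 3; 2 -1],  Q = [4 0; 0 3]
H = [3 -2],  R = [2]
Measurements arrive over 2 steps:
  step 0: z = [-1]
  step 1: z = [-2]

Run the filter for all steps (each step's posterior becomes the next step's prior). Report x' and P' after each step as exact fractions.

step 0: x' = [-271/609, -139/609], P' = [1994/609 2852/609; 2852/609 4373/609]
step 1: x' = [-245808/218081, -152217/218081], P' = [484706/218081 652748/218081; 652748/218081 976087/218081]

step 0: x̄ = F·x = [8, -6]
step 0: P̄ = F·P·Fᵀ + Q = [35 -17; -17 22]
step 0: y = z − H·x̄ = [-37]
step 0: S = H·P̄·Hᵀ + R = [609]
step 0: K = P̄·Hᵀ·S⁻¹ = [139/609; -95/609]
step 0: x' = x̄ + K·y = [-271/609, -139/609]
step 0: P' = (I − K·H)·P̄ = [1994/609 2852/609; 2852/609 4373/609]
step 1: x̄ = F·x = [-146/609, -403/609]
step 1: P̄ = F·P·Fᵀ + Q = [26675/609 2857/609; 2857/609 2768/609]
step 1: y = z − H·x̄ = [-1586/609]
step 1: S = H·P̄·Hᵀ + R = [218081/609]
step 1: K = P̄·Hᵀ·S⁻¹ = [74311/218081; 3035/218081]
step 1: x' = x̄ + K·y = [-245808/218081, -152217/218081]
step 1: P' = (I − K·H)·P̄ = [484706/218081 652748/218081; 652748/218081 976087/218081]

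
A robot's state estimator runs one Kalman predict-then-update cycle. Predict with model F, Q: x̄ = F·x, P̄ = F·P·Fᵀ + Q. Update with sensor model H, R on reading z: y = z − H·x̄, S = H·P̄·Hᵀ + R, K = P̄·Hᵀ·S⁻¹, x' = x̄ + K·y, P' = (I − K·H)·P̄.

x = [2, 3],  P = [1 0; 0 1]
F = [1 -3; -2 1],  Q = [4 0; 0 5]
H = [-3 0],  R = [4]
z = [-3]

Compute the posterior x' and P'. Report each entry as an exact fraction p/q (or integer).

x̄ = F·x = [-7, -1]
P̄ = F·P·Fᵀ + Q = [14 -5; -5 10]
y = z − H·x̄ = [-24]
S = H·P̄·Hᵀ + R = [130]
K = P̄·Hᵀ·S⁻¹ = [-21/65; 3/26]
x' = x̄ + K·y = [49/65, -49/13]
P' = (I − K·H)·P̄ = [28/65 -2/13; -2/13 215/26]

x' = [49/65, -49/13]
P' = [28/65 -2/13; -2/13 215/26]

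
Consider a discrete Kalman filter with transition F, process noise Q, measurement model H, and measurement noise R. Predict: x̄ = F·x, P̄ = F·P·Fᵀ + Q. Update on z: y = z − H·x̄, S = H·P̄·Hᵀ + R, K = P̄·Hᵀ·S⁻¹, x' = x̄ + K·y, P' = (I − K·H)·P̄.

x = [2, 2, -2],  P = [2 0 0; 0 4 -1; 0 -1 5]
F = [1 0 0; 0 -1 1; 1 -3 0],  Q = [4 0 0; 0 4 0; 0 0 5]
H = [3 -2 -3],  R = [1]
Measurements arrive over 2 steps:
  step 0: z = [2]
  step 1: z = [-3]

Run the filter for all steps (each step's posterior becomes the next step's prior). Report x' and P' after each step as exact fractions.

step 0: x̄ = F·x = [2, -4, -4]
step 0: P̄ = F·P·Fᵀ + Q = [6 0 2; 0 15 15; 2 15 43]
step 0: y = z − H·x̄ = [-24]
step 0: S = H·P̄·Hᵀ + R = [646]
step 0: K = P̄·Hᵀ·S⁻¹ = [6/323; -75/646; -9/38]
step 0: x' = x̄ + K·y = [502/323, -392/323, 32/19]
step 0: P' = (I − K·H)·P̄ = [1866/323 450/323 92/19; 450/323 4065/646 -105/38; 92/19 -105/38 257/38]
step 1: x̄ = F·x = [502/323, 936/323, 1678/323]
step 1: P̄ = F·P·Fᵀ + Q = [3158/323 1114/323 516/323; 1114/323 7294/323 9889/323; 516/323 9889/323 38147/646]
step 1: y = z − H·x̄ = [4431/323]
step 1: S = H·P̄·Hᵀ + R = [651189/646]
step 1: K = P̄·Hᵀ·S⁻¹ = [148/8457; -81826/651189; -150901/651189]
step 1: x' = x̄ + K·y = [5058/2819, 36406/31009, 62517/31009]
step 1: P' = (I − K·H)·P̄ = [80074/8457 47914/8457 48082/8457; 47914/8457 4340636/651189 822896/651189; 48082/8457 822896/651189 3204017/651189]

step 0: x' = [502/323, -392/323, 32/19], P' = [1866/323 450/323 92/19; 450/323 4065/646 -105/38; 92/19 -105/38 257/38]
step 1: x' = [5058/2819, 36406/31009, 62517/31009], P' = [80074/8457 47914/8457 48082/8457; 47914/8457 4340636/651189 822896/651189; 48082/8457 822896/651189 3204017/651189]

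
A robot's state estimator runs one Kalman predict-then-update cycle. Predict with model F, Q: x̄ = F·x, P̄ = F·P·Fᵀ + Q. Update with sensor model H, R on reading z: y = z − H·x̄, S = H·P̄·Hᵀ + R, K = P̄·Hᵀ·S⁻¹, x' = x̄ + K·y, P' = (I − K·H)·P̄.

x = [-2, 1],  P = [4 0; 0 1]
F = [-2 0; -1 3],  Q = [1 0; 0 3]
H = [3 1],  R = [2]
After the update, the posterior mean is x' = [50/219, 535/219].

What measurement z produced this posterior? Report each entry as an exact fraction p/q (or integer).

x̄ = F·x = [4, 5]
P̄ = F·P·Fᵀ + Q = [17 8; 8 16]
S = H·P̄·Hᵀ + R = [219]
K = P̄·Hᵀ·S⁻¹ = [59/219; 40/219]
x' − x̄ = [-826/219, -560/219] = K·y
y = (KᵀK)⁻¹·Kᵀ·(x' − x̄) = [-14]
z = y + H·x̄ = [-14] + [17] = [3]

z = [3]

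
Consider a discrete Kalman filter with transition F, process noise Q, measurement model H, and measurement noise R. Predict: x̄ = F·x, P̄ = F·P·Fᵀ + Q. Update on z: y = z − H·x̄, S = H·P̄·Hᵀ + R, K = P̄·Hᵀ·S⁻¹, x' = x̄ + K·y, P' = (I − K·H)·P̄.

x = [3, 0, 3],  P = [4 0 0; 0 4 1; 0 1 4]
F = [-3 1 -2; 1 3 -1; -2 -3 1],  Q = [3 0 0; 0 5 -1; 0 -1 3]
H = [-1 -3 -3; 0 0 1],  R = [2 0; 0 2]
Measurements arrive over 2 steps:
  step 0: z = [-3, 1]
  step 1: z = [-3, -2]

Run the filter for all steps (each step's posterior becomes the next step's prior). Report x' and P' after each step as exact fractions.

step 0: x' = [-18895/5182, 5627/5182, 5413/5182], P' = [42537/2591 -12759/2591 -661/2591; -12759/2591 9285/2591 -4729/2591; -661/2591 -4729/2591 4963/2591]
step 1: x' = [387500615/166668764, 337119145/166668764, -74608678/41667191], P' = [1356630269/83334382 -378918981/83334382 -21923708/41667191; -378918981/83334382 278846261/83334382 -72119294/41667191; -21923708/41667191 -72119294/41667191 79595386/41667191]

step 0: x̄ = F·x = [-15, 0, -3]
step 0: P̄ = F·P·Fᵀ + Q = [55 1 11; 1 43 -43; 11 -43 53]
step 0: y = z − H·x̄ = [-27, 4]
step 0: S = H·P̄·Hᵀ + R = [219 -41; -41 55]
step 0: K = P̄·Hᵀ·S⁻¹ = [-2277/5182 -661/5182; -909/5182 -4729/5182; -41/5182 4963/5182]
step 0: x' = x̄ + K·y = [-18895/5182, 5627/5182, 5413/5182]
step 0: P' = (I − K·H)·P̄ = [42537/2591 -12759/2591 -661/2591; -12759/2591 9285/2591 -4729/2591; -661/2591 -4729/2591 4963/2591]
step 1: x̄ = F·x = [25743/2591, -7427/5182, 13161/2591]
step 1: P̄ = F·P·Fᵀ + Q = [507281/2591 44684/2591 94364/2591; 44684/2591 97162/2591 -91719/2591; 94364/2591 -91719/2591 144359/2591]
step 1: y = z − H·x̄ = [92625/5182, -18343/2591]
step 1: S = H·P̄·Hᵀ + R = [1869498/2591 -252284/2591; -252284/2591 149541/2591]
step 1: K = P̄·Hᵀ·S⁻¹ = [-44165539/83334382 -10961854/41667191; -12452019/83334382 -36059647/41667191; -252284/41667191 39797693/41667191]
step 1: x' = x̄ + K·y = [387500615/166668764, 337119145/166668764, -74608678/41667191]
step 1: P' = (I − K·H)·P̄ = [1356630269/83334382 -378918981/83334382 -21923708/41667191; -378918981/83334382 278846261/83334382 -72119294/41667191; -21923708/41667191 -72119294/41667191 79595386/41667191]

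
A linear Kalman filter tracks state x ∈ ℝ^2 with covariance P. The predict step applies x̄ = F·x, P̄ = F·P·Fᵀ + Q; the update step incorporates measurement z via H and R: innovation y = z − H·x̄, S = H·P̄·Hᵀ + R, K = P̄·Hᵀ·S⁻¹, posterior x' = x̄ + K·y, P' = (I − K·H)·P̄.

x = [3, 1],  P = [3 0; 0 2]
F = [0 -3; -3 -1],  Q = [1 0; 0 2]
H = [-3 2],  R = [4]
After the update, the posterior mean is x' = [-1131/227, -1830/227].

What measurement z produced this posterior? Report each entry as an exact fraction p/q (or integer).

x̄ = F·x = [-3, -10]
P̄ = F·P·Fᵀ + Q = [19 6; 6 31]
S = H·P̄·Hᵀ + R = [227]
K = P̄·Hᵀ·S⁻¹ = [-45/227; 44/227]
x' − x̄ = [-450/227, 440/227] = K·y
y = (KᵀK)⁻¹·Kᵀ·(x' − x̄) = [10]
z = y + H·x̄ = [10] + [-11] = [-1]

z = [-1]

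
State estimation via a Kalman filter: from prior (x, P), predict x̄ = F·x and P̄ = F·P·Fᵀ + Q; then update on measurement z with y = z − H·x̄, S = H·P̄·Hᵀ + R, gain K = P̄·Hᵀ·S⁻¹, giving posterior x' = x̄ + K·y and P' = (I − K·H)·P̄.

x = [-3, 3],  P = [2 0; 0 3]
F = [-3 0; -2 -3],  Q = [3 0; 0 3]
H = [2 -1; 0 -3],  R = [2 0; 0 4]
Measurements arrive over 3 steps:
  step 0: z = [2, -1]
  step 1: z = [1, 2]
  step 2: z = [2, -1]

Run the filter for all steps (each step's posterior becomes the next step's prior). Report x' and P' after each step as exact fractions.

step 0: x' = [8700/6133, 2057/6133], P' = [3639/6133 1332/6133; 1332/6133 2692/6133]
step 1: x' = [-1105116/8594629, -6775500/8594629], P' = [4865322/8594629 1830096/8594629; 1830096/8594629 3682284/8594629]
step 2: x' = [12255488907/11583774379, 4767621495/11583774379], P' = [6544808841/11583774379 2461386348/11583774379; 2461386348/11583774379 4958857860/11583774379]

step 0: x̄ = F·x = [9, -3]
step 0: P̄ = F·P·Fᵀ + Q = [21 12; 12 38]
step 0: y = z − H·x̄ = [-19, -10]
step 0: S = H·P̄·Hᵀ + R = [76 42; 42 346]
step 0: K = P̄·Hᵀ·S⁻¹ = [2973/6133 -999/6133; -14/6133 -2019/6133]
step 0: x' = x̄ + K·y = [8700/6133, 2057/6133]
step 0: P' = (I − K·H)·P̄ = [3639/6133 1332/6133; 1332/6133 2692/6133]
step 1: x̄ = F·x = [-26100/6133, -23571/6133]
step 1: P̄ = F·P·Fᵀ + Q = [51150/6133 33822/6133; 33822/6133 73167/6133]
step 1: y = z − H·x̄ = [34762/6133, -58447/6133]
step 1: S = H·P̄·Hᵀ + R = [154745/6133 16569/6133; 16569/6133 683035/6133]
step 1: K = P̄·Hᵀ·S⁻¹ = [3950274/8594629 -1372572/8594629; -11046/8594629 -2761713/8594629]
step 1: x' = x̄ + K·y = [-1105116/8594629, -6775500/8594629]
step 1: P' = (I − K·H)·P̄ = [4865322/8594629 1830096/8594629; 1830096/8594629 3682284/8594629]
step 2: x̄ = F·x = [3315348/8594629, 22536732/8594629]
step 2: P̄ = F·P·Fᵀ + Q = [69571785/8594629 45662796/8594629; 45662796/8594629 100346883/8594629]
step 2: y = z − H·x̄ = [33095294/8594629, 59015567/8594629]
step 2: S = H·P̄·Hᵀ + R = [213172097/8594629 27063873/8594629; 27063873/8594629 937500463/8594629]
step 2: K = P̄·Hᵀ·S⁻¹ = [5314115667/11583774379 -1846039761/11583774379; -18042582/11583774379 -3719143395/11583774379]
step 2: x' = x̄ + K·y = [12255488907/11583774379, 4767621495/11583774379]
step 2: P' = (I − K·H)·P̄ = [6544808841/11583774379 2461386348/11583774379; 2461386348/11583774379 4958857860/11583774379]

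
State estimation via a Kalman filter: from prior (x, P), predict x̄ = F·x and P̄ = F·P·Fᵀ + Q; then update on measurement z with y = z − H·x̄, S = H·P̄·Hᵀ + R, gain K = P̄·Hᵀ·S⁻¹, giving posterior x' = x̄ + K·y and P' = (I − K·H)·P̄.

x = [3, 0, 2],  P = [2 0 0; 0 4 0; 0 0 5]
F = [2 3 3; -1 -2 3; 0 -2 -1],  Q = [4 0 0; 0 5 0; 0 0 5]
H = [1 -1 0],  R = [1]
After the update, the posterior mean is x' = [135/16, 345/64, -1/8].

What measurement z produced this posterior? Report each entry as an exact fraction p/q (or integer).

z = [3]

x̄ = F·x = [12, 3, -2]
P̄ = F·P·Fᵀ + Q = [93 17 -39; 17 68 1; -39 1 26]
S = H·P̄·Hᵀ + R = [128]
K = P̄·Hᵀ·S⁻¹ = [19/32; -51/128; -5/16]
x' − x̄ = [-57/16, 153/64, 15/8] = K·y
y = (KᵀK)⁻¹·Kᵀ·(x' − x̄) = [-6]
z = y + H·x̄ = [-6] + [9] = [3]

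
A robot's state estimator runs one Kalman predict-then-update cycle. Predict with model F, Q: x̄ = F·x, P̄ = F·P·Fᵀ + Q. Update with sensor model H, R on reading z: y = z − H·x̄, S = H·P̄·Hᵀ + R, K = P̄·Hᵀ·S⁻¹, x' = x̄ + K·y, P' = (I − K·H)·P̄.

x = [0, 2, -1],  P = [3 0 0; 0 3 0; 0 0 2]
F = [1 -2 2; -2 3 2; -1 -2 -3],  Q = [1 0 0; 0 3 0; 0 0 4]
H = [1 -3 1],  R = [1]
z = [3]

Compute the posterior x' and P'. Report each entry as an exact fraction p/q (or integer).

x̄ = F·x = [-6, 4, -1]
P̄ = F·P·Fᵀ + Q = [24 -16 -3; -16 50 -24; -3 -24 37]
y = z − H·x̄ = [22]
S = H·P̄·Hᵀ + R = [746]
K = P̄·Hᵀ·S⁻¹ = [69/746; -95/373; 53/373]
x' = x̄ + K·y = [-1479/373, -598/373, 793/373]
P' = (I − K·H)·P̄ = [13143/746 587/373 -4776/373; 587/373 600/373 1118/373; -4776/373 1118/373 8183/373]

x' = [-1479/373, -598/373, 793/373]
P' = [13143/746 587/373 -4776/373; 587/373 600/373 1118/373; -4776/373 1118/373 8183/373]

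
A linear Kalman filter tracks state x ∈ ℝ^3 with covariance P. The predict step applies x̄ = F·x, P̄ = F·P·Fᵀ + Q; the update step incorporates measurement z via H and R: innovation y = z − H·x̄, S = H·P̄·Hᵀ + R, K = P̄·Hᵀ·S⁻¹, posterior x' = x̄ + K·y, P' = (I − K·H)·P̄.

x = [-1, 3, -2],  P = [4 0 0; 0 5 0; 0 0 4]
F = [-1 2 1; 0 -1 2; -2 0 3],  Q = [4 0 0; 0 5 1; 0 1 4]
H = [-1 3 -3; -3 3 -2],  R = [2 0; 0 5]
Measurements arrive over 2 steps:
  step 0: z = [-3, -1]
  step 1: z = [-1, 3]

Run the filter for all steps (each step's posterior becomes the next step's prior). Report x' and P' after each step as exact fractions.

step 0: x' = [-53897/43833, -122389/43833, -64889/43833], P' = [156212/43833 298006/43833 242786/43833; 298006/43833 778559/43833 688927/43833; 242786/43833 688927/43833 628169/43833]
step 1: x' = [-308607085/283601982, 660505793/567203964, 1053744311/567203964], P' = [384327583/141800991 2157379433/567203964 1549470509/567203964; 2157379433/567203964 4641890047/567203964 1948642643/283601982; 1549470509/567203964 1948642643/283601982 3505433713/567203964]

step 0: x̄ = F·x = [5, -7, -4]
step 0: P̄ = F·P·Fᵀ + Q = [32 -2 20; -2 26 25; 20 25 56]
step 0: y = z − H·x̄ = [11, 27]
step 0: S = H·P̄·Hᵀ + R = [454 535; 535 727]
step 0: K = P̄·Hᵀ·S⁻¹ = [4724/43833 -12038/43833; -14555/43833 12761/43833; -30256/43833 16417/43833]
step 0: x' = x̄ + K·y = [-53897/43833, -122389/43833, -64889/43833]
step 0: P' = (I − K·H)·P̄ = [156212/43833 298006/43833 242786/43833; 298006/43833 778559/43833 688927/43833; 242786/43833 688927/43833 628169/43833]
step 1: x̄ = F·x = [-255770/43833, -2463/14611, -86873/43833]
step 1: P̄ = F·P·Fᵀ + Q = [5152061/43833 526145/14611 3924539/43833; 526145/14611 251564/14611 456978/14611; 3924539/43833 456978/14611 3540269/43833]
step 1: y = z − H·x̄ = [-538055/43833, -787390/43833]
step 1: S = H·P̄·Hᵀ + R = [33294188/43833 47154724/43833; 47154724/43833 69772448/43833]
step 1: K = P̄·Hᵀ·S⁻¹ = [35802055/141800991 -247746743/567203964; 38217425/567203964 -34103873/283601982; -186957895/567203964 6515381/567203964]
step 1: x' = x̄ + K·y = [-308607085/283601982, 660505793/567203964, 1053744311/567203964]
step 1: P' = (I − K·H)·P̄ = [384327583/141800991 2157379433/567203964 1549470509/567203964; 2157379433/567203964 4641890047/567203964 1948642643/283601982; 1549470509/567203964 1948642643/283601982 3505433713/567203964]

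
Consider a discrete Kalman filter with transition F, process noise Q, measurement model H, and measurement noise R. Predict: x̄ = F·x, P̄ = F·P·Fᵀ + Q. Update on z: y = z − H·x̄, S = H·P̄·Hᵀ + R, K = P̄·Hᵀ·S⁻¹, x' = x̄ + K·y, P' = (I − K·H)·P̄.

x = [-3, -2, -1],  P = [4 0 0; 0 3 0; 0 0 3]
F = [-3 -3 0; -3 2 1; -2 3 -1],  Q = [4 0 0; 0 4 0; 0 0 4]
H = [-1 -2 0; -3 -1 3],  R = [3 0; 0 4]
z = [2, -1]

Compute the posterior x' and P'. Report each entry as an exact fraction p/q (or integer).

x' = [192985/82884, -43301/20721, 34653/27628]
P' = [144910/20721 -66944/20721 39179/6907; -66944/20721 46111/20721 -16357/6907; 39179/6907 -16357/6907 35375/6907]

x̄ = F·x = [15, 4, 1]
P̄ = F·P·Fᵀ + Q = [67 18 -3; 18 55 39; -3 39 50]
y = z − H·x̄ = [25, 45]
S = H·P̄·Hᵀ + R = [362 212; 212 1040]
K = P̄·Hᵀ·S⁻¹ = [-3674/20721 -15175/82884; -8426/20721 1877/20721; -2155/6907 4945/27628]
x' = x̄ + K·y = [192985/82884, -43301/20721, 34653/27628]
P' = (I − K·H)·P̄ = [144910/20721 -66944/20721 39179/6907; -66944/20721 46111/20721 -16357/6907; 39179/6907 -16357/6907 35375/6907]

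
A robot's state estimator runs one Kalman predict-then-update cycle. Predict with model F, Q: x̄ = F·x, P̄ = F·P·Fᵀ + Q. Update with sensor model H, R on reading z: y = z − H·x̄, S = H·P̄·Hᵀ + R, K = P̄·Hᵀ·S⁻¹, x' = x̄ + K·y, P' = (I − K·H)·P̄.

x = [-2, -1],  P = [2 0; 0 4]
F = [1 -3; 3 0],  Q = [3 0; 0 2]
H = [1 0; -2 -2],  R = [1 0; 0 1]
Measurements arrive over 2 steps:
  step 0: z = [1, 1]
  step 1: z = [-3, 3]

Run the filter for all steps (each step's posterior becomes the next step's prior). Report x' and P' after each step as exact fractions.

step 0: x' = [2158/1735, -624/347], P' = [3177/3470 -313/347; -313/347 394/347]
step 1: x' = [-1287747/642031, 803255/1926093], P' = [402525/642031 -367349/642031; -367349/642031 1460218/1926093]

step 0: x̄ = F·x = [1, -6]
step 0: P̄ = F·P·Fᵀ + Q = [41 6; 6 20]
step 0: y = z − H·x̄ = [0, -9]
step 0: S = H·P̄·Hᵀ + R = [42 -94; -94 293]
step 0: K = P̄·Hᵀ·S⁻¹ = [3177/3470 -47/1735; -313/347 -162/347]
step 0: x' = x̄ + K·y = [2158/1735, -624/347]
step 0: P' = (I − K·H)·P̄ = [3177/3470 -313/347; -313/347 394/347]
step 1: x̄ = F·x = [11518/1735, 6474/1735]
step 1: P̄ = F·P·Fᵀ + Q = [67827/3470 37701/3470; 37701/3470 35533/3470]
step 1: y = z − H·x̄ = [-16723/1735, 41189/1735]
step 1: S = H·P̄·Hᵀ + R = [71297/3470 -105528/1735; -105528/1735 359259/1735]
step 1: K = P̄·Hᵀ·S⁻¹ = [402525/642031 -70352/642031; -367349/642031 -716342/1926093]
step 1: x' = x̄ + K·y = [-1287747/642031, 803255/1926093]
step 1: P' = (I − K·H)·P̄ = [402525/642031 -367349/642031; -367349/642031 1460218/1926093]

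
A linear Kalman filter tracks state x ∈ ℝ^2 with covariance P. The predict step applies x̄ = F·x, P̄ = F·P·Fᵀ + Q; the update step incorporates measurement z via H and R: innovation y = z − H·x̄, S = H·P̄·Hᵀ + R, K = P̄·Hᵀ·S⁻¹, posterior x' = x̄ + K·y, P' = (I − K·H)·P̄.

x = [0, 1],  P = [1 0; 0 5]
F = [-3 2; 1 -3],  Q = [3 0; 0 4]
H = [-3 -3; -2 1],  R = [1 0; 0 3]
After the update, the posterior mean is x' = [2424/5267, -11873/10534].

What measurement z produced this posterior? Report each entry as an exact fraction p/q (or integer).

z = [2, -2]

x̄ = F·x = [2, -3]
P̄ = F·P·Fᵀ + Q = [32 -33; -33 50]
S = H·P̄·Hᵀ + R = [145 -57; -57 313]
K = P̄·Hᵀ·S⁻¹ = [-2295/21068 -6947/21068; -9351/42136 13913/42136]
x' − x̄ = [-8110/5267, 19729/10534] = K·y
y = (KᵀK)⁻¹·Kᵀ·(x' − x̄) = [-1, 5]
z = y + H·x̄ = [-1, 5] + [3, -7] = [2, -2]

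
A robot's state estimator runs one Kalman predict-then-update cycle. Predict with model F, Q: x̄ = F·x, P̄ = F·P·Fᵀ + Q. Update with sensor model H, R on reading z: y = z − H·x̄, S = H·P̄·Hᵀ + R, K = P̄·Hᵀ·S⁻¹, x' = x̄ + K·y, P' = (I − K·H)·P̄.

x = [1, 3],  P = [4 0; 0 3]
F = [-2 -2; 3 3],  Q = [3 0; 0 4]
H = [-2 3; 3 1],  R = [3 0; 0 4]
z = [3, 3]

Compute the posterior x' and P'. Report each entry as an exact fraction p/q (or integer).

x' = [18057/43091, 55746/43091]
P' = [12579/43091 4191/43091; 4191/43091 14263/43091]

x̄ = F·x = [-8, 12]
P̄ = F·P·Fᵀ + Q = [31 -42; -42 67]
y = z − H·x̄ = [-49, 15]
S = H·P̄·Hᵀ + R = [1234 -279; -279 98]
K = P̄·Hᵀ·S⁻¹ = [-4195/43091 10482/43091; 11469/43091 6709/43091]
x' = x̄ + K·y = [18057/43091, 55746/43091]
P' = (I − K·H)·P̄ = [12579/43091 4191/43091; 4191/43091 14263/43091]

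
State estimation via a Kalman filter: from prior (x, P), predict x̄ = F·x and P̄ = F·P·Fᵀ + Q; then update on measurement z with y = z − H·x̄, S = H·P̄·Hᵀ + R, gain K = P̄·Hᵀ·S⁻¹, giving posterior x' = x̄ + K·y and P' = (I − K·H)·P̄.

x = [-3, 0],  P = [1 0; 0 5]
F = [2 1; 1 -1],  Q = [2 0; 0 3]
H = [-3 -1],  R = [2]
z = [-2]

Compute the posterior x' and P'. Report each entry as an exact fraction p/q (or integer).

x̄ = F·x = [-6, -3]
P̄ = F·P·Fᵀ + Q = [11 -3; -3 9]
y = z − H·x̄ = [-23]
S = H·P̄·Hᵀ + R = [92]
K = P̄·Hᵀ·S⁻¹ = [-15/46; 0]
x' = x̄ + K·y = [3/2, -3]
P' = (I − K·H)·P̄ = [28/23 -3; -3 9]

x' = [3/2, -3]
P' = [28/23 -3; -3 9]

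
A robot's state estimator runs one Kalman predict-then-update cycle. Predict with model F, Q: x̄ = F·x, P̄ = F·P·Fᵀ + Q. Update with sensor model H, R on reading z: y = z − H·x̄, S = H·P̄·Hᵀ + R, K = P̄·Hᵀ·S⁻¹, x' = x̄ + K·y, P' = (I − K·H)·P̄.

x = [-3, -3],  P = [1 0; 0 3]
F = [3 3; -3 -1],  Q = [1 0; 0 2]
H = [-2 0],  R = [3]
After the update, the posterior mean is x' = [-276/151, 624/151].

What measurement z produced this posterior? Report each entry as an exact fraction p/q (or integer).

z = [3]

x̄ = F·x = [-18, 12]
P̄ = F·P·Fᵀ + Q = [37 -18; -18 14]
S = H·P̄·Hᵀ + R = [151]
K = P̄·Hᵀ·S⁻¹ = [-74/151; 36/151]
x' − x̄ = [2442/151, -1188/151] = K·y
y = (KᵀK)⁻¹·Kᵀ·(x' − x̄) = [-33]
z = y + H·x̄ = [-33] + [36] = [3]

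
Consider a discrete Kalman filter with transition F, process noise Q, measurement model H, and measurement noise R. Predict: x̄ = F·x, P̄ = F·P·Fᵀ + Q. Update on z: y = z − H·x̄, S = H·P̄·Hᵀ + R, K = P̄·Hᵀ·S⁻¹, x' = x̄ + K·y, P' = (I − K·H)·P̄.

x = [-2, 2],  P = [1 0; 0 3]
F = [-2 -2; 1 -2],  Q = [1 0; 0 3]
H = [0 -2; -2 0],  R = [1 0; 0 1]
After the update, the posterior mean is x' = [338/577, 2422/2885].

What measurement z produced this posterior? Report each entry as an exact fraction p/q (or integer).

z = [-2, -1]

x̄ = F·x = [0, -6]
P̄ = F·P·Fᵀ + Q = [17 10; 10 16]
S = H·P̄·Hᵀ + R = [65 40; 40 69]
K = P̄·Hᵀ·S⁻¹ = [-4/577 -282/577; -1408/2885 -4/577]
x' − x̄ = [338/577, 19732/2885] = K·y
y = (KᵀK)⁻¹·Kᵀ·(x' − x̄) = [-14, -1]
z = y + H·x̄ = [-14, -1] + [12, 0] = [-2, -1]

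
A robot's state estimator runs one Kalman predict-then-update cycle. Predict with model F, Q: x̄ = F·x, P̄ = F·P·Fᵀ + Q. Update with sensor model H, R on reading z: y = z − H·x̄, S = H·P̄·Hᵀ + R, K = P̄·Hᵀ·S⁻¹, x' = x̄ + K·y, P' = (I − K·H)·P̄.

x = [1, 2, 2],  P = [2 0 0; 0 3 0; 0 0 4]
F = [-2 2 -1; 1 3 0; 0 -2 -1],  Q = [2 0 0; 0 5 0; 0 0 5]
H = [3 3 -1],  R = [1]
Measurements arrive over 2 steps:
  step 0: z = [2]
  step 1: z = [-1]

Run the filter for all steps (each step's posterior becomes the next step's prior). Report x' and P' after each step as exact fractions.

step 0: x̄ = F·x = [0, 7, -6]
step 0: P̄ = F·P·Fᵀ + Q = [26 14 -8; 14 34 -18; -8 -18 21]
step 0: y = z − H·x̄ = [-25]
step 0: S = H·P̄·Hᵀ + R = [970]
step 0: K = P̄·Hᵀ·S⁻¹ = [64/485; 81/485; -99/970]
step 0: x' = x̄ + K·y = [-320/97, 274/97, -669/194]
step 0: P' = (I − K·H)·P̄ = [4418/485 -3578/485 2456/485; -3578/485 3368/485 -711/485; 2456/485 -711/485 10569/970]
step 1: x̄ = F·x = [3045/194, 502/97, -427/194]
step 1: P̄ = F·P·Fᵀ + Q = [157381/970 25361/485 -7035/194; 25361/485 15687/485 -2675/97; -7035/194 -2675/97 7335/194]
step 1: y = z − H·x̄ = [-6384/97]
step 1: S = H·P̄·Hᵀ + R = [1510493/485]
step 1: K = P̄·Hᵀ·S⁻¹ = [329742/1510493; 136519/1510493; -111225/1510493]
step 1: x' = x̄ + K·y = [4013457/3020986, -1167730/1510493, 7991137/3020986]
step 1: P' = (I − K·H)·P̄ = [41780053/3020986 -13831825/1510493 41689725/3020986; -13831825/1510493 10428178/1510493 -10347460/1510493; 41689725/3020986 -10347460/1510493 63206865/3020986]

step 0: x' = [-320/97, 274/97, -669/194], P' = [4418/485 -3578/485 2456/485; -3578/485 3368/485 -711/485; 2456/485 -711/485 10569/970]
step 1: x' = [4013457/3020986, -1167730/1510493, 7991137/3020986], P' = [41780053/3020986 -13831825/1510493 41689725/3020986; -13831825/1510493 10428178/1510493 -10347460/1510493; 41689725/3020986 -10347460/1510493 63206865/3020986]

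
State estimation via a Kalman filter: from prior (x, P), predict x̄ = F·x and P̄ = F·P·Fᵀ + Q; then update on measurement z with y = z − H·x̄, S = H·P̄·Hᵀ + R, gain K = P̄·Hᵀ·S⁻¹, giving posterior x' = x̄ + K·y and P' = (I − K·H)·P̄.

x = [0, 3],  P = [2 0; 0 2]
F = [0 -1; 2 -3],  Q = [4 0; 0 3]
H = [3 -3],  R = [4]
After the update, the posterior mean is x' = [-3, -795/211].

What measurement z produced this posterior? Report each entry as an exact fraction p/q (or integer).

x̄ = F·x = [-3, -9]
P̄ = F·P·Fᵀ + Q = [6 6; 6 29]
S = H·P̄·Hᵀ + R = [211]
K = P̄·Hᵀ·S⁻¹ = [0; -69/211]
x' − x̄ = [0, 1104/211] = K·y
y = (KᵀK)⁻¹·Kᵀ·(x' − x̄) = [-16]
z = y + H·x̄ = [-16] + [18] = [2]

z = [2]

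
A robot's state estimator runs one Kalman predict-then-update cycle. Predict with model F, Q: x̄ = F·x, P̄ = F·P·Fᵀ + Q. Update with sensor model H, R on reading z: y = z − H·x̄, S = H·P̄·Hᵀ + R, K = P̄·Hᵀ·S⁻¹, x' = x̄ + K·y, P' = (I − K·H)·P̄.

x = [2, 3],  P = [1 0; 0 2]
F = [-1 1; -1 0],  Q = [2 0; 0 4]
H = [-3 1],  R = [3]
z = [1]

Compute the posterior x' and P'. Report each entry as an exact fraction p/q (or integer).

x' = [-37/47, -82/47]
P' = [39/47 75/47; 75/47 231/47]

x̄ = F·x = [1, -2]
P̄ = F·P·Fᵀ + Q = [5 1; 1 5]
y = z − H·x̄ = [6]
S = H·P̄·Hᵀ + R = [47]
K = P̄·Hᵀ·S⁻¹ = [-14/47; 2/47]
x' = x̄ + K·y = [-37/47, -82/47]
P' = (I − K·H)·P̄ = [39/47 75/47; 75/47 231/47]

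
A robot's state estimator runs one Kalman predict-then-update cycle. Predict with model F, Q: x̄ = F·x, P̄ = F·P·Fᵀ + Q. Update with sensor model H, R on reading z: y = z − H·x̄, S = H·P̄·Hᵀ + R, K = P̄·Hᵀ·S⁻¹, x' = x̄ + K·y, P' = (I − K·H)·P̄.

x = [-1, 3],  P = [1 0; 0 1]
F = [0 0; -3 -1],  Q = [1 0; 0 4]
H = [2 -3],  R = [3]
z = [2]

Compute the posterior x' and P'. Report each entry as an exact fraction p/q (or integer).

x̄ = F·x = [0, 0]
P̄ = F·P·Fᵀ + Q = [1 0; 0 14]
y = z − H·x̄ = [2]
S = H·P̄·Hᵀ + R = [133]
K = P̄·Hᵀ·S⁻¹ = [2/133; -6/19]
x' = x̄ + K·y = [4/133, -12/19]
P' = (I − K·H)·P̄ = [129/133 12/19; 12/19 14/19]

x' = [4/133, -12/19]
P' = [129/133 12/19; 12/19 14/19]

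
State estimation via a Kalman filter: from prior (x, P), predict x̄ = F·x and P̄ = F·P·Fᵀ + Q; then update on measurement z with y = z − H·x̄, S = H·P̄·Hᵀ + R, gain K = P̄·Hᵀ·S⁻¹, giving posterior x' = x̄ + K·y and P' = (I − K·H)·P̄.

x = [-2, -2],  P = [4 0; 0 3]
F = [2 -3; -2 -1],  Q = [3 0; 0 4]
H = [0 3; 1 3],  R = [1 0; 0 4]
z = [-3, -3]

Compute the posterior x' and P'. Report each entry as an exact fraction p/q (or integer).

x' = [3275/10124, -10045/10124]
P' = [45589/10124 -3055/10124; -3055/10124 1101/10124]

x̄ = F·x = [2, 6]
P̄ = F·P·Fᵀ + Q = [46 -7; -7 23]
y = z − H·x̄ = [-21, -23]
S = H·P̄·Hᵀ + R = [208 186; 186 215]
K = P̄·Hᵀ·S⁻¹ = [-9165/10124 4553/5062; 3303/10124 31/5062]
x' = x̄ + K·y = [3275/10124, -10045/10124]
P' = (I − K·H)·P̄ = [45589/10124 -3055/10124; -3055/10124 1101/10124]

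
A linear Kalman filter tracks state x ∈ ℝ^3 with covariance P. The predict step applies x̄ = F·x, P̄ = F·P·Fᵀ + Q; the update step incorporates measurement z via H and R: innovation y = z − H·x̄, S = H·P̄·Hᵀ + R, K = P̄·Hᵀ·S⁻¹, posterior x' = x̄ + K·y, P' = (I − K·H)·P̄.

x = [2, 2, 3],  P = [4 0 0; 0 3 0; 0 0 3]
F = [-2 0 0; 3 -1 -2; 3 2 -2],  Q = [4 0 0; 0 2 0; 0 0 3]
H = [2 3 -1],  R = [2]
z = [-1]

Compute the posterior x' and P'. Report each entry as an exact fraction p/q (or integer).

x' = [-424/89, 817/178, 967/178]
P' = [1748/89 -1860/89 -2076/89; -1860/89 4673/178 6441/178; -2076/89 6441/178 10989/178]

x̄ = F·x = [-4, -2, 4]
P̄ = F·P·Fᵀ + Q = [20 -24 -24; -24 53 42; -24 42 63]
y = z − H·x̄ = [17]
S = H·P̄·Hᵀ + R = [178]
K = P̄·Hᵀ·S⁻¹ = [-4/89; 69/178; 15/178]
x' = x̄ + K·y = [-424/89, 817/178, 967/178]
P' = (I − K·H)·P̄ = [1748/89 -1860/89 -2076/89; -1860/89 4673/178 6441/178; -2076/89 6441/178 10989/178]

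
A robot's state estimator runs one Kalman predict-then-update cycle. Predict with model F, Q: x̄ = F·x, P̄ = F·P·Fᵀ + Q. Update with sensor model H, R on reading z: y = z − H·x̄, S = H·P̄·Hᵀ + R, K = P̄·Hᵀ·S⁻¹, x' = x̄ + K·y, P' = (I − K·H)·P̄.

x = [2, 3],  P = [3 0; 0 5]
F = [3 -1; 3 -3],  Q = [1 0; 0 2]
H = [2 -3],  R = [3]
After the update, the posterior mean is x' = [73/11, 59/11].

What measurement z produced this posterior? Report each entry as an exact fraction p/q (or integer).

x̄ = F·x = [3, -3]
P̄ = F·P·Fᵀ + Q = [33 42; 42 74]
S = H·P̄·Hᵀ + R = [297]
K = P̄·Hᵀ·S⁻¹ = [-20/99; -46/99]
x' − x̄ = [40/11, 92/11] = K·y
y = (KᵀK)⁻¹·Kᵀ·(x' − x̄) = [-18]
z = y + H·x̄ = [-18] + [15] = [-3]

z = [-3]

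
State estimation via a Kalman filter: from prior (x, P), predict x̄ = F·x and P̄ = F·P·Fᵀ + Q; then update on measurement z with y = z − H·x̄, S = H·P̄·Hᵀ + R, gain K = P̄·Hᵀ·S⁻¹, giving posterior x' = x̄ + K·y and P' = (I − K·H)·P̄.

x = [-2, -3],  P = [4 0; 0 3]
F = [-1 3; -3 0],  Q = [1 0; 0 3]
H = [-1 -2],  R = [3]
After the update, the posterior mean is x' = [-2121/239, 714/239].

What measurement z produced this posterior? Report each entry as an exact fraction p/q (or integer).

z = [3]

x̄ = F·x = [-7, 6]
P̄ = F·P·Fᵀ + Q = [32 12; 12 39]
S = H·P̄·Hᵀ + R = [239]
K = P̄·Hᵀ·S⁻¹ = [-56/239; -90/239]
x' − x̄ = [-448/239, -720/239] = K·y
y = (KᵀK)⁻¹·Kᵀ·(x' − x̄) = [8]
z = y + H·x̄ = [8] + [-5] = [3]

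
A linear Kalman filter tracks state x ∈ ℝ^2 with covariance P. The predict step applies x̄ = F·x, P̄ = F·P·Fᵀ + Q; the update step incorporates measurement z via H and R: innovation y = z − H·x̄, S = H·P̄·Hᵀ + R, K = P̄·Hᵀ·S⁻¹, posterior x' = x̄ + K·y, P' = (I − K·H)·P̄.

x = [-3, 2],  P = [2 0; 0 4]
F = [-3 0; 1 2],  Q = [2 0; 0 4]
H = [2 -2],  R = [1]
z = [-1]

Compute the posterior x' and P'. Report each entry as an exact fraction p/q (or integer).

x' = [1069/217, 167/31]
P' = [1636/217 230/31; 230/31 234/31]

x̄ = F·x = [9, 1]
P̄ = F·P·Fᵀ + Q = [20 -6; -6 22]
y = z − H·x̄ = [-17]
S = H·P̄·Hᵀ + R = [217]
K = P̄·Hᵀ·S⁻¹ = [52/217; -8/31]
x' = x̄ + K·y = [1069/217, 167/31]
P' = (I − K·H)·P̄ = [1636/217 230/31; 230/31 234/31]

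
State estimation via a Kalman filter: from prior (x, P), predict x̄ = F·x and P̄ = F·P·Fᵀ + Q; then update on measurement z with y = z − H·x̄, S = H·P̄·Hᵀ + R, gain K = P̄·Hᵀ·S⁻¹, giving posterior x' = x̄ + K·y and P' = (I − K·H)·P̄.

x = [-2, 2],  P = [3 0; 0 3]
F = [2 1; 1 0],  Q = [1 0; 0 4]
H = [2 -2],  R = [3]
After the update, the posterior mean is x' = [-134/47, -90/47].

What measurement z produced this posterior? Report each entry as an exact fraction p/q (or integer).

z = [-2]

x̄ = F·x = [-2, -2]
P̄ = F·P·Fᵀ + Q = [16 6; 6 7]
S = H·P̄·Hᵀ + R = [47]
K = P̄·Hᵀ·S⁻¹ = [20/47; -2/47]
x' − x̄ = [-40/47, 4/47] = K·y
y = (KᵀK)⁻¹·Kᵀ·(x' − x̄) = [-2]
z = y + H·x̄ = [-2] + [0] = [-2]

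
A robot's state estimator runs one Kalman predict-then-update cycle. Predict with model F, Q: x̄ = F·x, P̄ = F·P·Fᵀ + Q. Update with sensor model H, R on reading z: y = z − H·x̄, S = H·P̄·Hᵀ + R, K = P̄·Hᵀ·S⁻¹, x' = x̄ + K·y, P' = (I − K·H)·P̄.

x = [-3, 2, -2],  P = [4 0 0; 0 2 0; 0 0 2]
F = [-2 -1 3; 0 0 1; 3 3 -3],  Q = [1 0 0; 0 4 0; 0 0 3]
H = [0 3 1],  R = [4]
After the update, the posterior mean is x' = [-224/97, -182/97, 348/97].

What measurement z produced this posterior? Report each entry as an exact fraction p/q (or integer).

z = [-2]

x̄ = F·x = [-2, -2, 3]
P̄ = F·P·Fᵀ + Q = [37 6 -48; 6 6 -6; -48 -6 75]
S = H·P̄·Hᵀ + R = [97]
K = P̄·Hᵀ·S⁻¹ = [-30/97; 12/97; 57/97]
x' − x̄ = [-30/97, 12/97, 57/97] = K·y
y = (KᵀK)⁻¹·Kᵀ·(x' − x̄) = [1]
z = y + H·x̄ = [1] + [-3] = [-2]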